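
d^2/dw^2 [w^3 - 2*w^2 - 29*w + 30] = 6*w - 4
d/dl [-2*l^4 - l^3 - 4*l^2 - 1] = l*(-8*l^2 - 3*l - 8)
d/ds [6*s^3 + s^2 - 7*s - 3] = 18*s^2 + 2*s - 7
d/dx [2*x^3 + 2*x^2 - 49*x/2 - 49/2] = 6*x^2 + 4*x - 49/2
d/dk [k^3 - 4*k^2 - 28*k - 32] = 3*k^2 - 8*k - 28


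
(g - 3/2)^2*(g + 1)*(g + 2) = g^4 - 19*g^2/4 + 3*g/4 + 9/2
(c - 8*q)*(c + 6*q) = c^2 - 2*c*q - 48*q^2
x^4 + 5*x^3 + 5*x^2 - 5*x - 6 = (x - 1)*(x + 1)*(x + 2)*(x + 3)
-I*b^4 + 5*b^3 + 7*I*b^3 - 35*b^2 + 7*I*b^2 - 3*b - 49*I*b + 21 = (b - 7)*(b + I)*(b + 3*I)*(-I*b + 1)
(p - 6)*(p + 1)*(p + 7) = p^3 + 2*p^2 - 41*p - 42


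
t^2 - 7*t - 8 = (t - 8)*(t + 1)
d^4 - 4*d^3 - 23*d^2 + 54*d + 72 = (d - 6)*(d - 3)*(d + 1)*(d + 4)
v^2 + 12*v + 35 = (v + 5)*(v + 7)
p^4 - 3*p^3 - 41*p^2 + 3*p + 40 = (p - 8)*(p - 1)*(p + 1)*(p + 5)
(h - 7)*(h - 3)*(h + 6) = h^3 - 4*h^2 - 39*h + 126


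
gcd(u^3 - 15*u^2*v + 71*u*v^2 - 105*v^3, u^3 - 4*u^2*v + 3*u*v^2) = u - 3*v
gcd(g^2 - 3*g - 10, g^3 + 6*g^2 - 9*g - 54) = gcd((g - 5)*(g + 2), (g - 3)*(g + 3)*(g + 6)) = 1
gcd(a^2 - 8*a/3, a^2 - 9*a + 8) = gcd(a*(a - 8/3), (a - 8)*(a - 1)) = 1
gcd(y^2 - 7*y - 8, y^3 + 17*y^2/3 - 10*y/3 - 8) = y + 1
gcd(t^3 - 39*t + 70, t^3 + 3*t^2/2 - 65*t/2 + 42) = t + 7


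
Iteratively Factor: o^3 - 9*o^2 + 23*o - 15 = (o - 3)*(o^2 - 6*o + 5) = (o - 5)*(o - 3)*(o - 1)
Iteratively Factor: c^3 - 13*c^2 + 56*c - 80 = (c - 4)*(c^2 - 9*c + 20) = (c - 4)^2*(c - 5)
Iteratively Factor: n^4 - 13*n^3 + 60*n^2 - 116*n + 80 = (n - 5)*(n^3 - 8*n^2 + 20*n - 16) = (n - 5)*(n - 4)*(n^2 - 4*n + 4) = (n - 5)*(n - 4)*(n - 2)*(n - 2)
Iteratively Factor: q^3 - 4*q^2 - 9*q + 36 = (q - 4)*(q^2 - 9) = (q - 4)*(q - 3)*(q + 3)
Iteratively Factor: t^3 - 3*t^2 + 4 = (t - 2)*(t^2 - t - 2) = (t - 2)*(t + 1)*(t - 2)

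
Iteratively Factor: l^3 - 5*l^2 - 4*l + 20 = (l - 2)*(l^2 - 3*l - 10) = (l - 5)*(l - 2)*(l + 2)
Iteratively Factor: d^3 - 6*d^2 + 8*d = (d - 2)*(d^2 - 4*d) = d*(d - 2)*(d - 4)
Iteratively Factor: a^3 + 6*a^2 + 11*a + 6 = (a + 3)*(a^2 + 3*a + 2) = (a + 2)*(a + 3)*(a + 1)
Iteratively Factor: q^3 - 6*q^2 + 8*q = (q)*(q^2 - 6*q + 8) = q*(q - 4)*(q - 2)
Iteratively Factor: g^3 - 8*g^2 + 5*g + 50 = (g + 2)*(g^2 - 10*g + 25) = (g - 5)*(g + 2)*(g - 5)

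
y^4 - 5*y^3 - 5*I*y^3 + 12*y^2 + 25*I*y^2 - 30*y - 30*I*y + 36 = (y - 3)*(y - 2)*(y - 6*I)*(y + I)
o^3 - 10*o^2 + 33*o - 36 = (o - 4)*(o - 3)^2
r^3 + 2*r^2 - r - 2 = (r - 1)*(r + 1)*(r + 2)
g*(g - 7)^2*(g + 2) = g^4 - 12*g^3 + 21*g^2 + 98*g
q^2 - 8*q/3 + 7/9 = (q - 7/3)*(q - 1/3)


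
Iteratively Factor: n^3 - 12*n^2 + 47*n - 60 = (n - 4)*(n^2 - 8*n + 15) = (n - 5)*(n - 4)*(n - 3)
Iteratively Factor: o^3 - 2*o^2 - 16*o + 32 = (o - 4)*(o^2 + 2*o - 8) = (o - 4)*(o + 4)*(o - 2)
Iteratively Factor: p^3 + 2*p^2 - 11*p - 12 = (p + 4)*(p^2 - 2*p - 3) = (p + 1)*(p + 4)*(p - 3)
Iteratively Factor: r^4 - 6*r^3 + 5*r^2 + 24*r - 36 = (r + 2)*(r^3 - 8*r^2 + 21*r - 18) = (r - 3)*(r + 2)*(r^2 - 5*r + 6) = (r - 3)*(r - 2)*(r + 2)*(r - 3)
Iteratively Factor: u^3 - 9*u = (u)*(u^2 - 9) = u*(u + 3)*(u - 3)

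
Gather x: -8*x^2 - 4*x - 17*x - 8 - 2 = -8*x^2 - 21*x - 10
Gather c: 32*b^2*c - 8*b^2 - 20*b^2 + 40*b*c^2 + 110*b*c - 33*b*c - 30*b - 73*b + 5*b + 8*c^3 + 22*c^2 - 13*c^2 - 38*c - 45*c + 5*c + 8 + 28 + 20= -28*b^2 - 98*b + 8*c^3 + c^2*(40*b + 9) + c*(32*b^2 + 77*b - 78) + 56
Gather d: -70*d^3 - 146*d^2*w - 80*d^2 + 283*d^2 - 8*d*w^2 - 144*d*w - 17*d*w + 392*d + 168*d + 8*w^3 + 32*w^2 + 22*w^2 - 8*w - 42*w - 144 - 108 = -70*d^3 + d^2*(203 - 146*w) + d*(-8*w^2 - 161*w + 560) + 8*w^3 + 54*w^2 - 50*w - 252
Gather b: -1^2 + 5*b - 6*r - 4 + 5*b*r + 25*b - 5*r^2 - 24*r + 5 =b*(5*r + 30) - 5*r^2 - 30*r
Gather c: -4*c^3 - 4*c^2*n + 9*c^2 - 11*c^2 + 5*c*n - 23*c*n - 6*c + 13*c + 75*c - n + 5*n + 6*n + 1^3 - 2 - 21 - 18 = -4*c^3 + c^2*(-4*n - 2) + c*(82 - 18*n) + 10*n - 40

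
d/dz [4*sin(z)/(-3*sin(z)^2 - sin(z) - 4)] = 4*(3*sin(z)^2 - 4)*cos(z)/(3*sin(z)^2 + sin(z) + 4)^2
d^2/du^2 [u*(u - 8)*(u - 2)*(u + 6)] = 12*u^2 - 24*u - 88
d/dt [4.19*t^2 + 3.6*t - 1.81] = 8.38*t + 3.6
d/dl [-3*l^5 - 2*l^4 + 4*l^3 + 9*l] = -15*l^4 - 8*l^3 + 12*l^2 + 9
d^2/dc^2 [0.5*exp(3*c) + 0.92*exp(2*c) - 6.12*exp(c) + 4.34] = (4.5*exp(2*c) + 3.68*exp(c) - 6.12)*exp(c)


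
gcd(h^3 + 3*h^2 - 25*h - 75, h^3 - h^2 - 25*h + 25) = h^2 - 25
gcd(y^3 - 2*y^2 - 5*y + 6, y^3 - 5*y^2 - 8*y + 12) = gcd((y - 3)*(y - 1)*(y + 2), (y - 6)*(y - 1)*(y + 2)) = y^2 + y - 2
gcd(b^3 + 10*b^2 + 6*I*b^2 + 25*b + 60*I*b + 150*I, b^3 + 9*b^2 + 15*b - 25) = b^2 + 10*b + 25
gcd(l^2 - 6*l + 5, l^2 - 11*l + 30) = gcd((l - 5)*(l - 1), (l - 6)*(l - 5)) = l - 5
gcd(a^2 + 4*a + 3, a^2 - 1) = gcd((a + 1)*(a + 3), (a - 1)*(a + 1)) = a + 1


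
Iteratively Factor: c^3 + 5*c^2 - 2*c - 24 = (c + 3)*(c^2 + 2*c - 8) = (c + 3)*(c + 4)*(c - 2)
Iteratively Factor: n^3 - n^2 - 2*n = (n + 1)*(n^2 - 2*n) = n*(n + 1)*(n - 2)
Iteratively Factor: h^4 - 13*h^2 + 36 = (h + 3)*(h^3 - 3*h^2 - 4*h + 12) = (h + 2)*(h + 3)*(h^2 - 5*h + 6) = (h - 2)*(h + 2)*(h + 3)*(h - 3)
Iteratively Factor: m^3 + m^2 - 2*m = (m + 2)*(m^2 - m) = m*(m + 2)*(m - 1)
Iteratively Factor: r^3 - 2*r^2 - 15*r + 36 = (r - 3)*(r^2 + r - 12) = (r - 3)*(r + 4)*(r - 3)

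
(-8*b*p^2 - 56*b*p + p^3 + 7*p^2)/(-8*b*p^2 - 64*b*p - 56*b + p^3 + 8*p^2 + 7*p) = p/(p + 1)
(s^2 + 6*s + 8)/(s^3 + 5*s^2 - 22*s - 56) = (s + 4)/(s^2 + 3*s - 28)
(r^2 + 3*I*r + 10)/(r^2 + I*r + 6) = (r + 5*I)/(r + 3*I)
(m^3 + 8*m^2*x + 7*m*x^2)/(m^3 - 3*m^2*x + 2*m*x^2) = (m^2 + 8*m*x + 7*x^2)/(m^2 - 3*m*x + 2*x^2)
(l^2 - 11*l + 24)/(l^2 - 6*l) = (l^2 - 11*l + 24)/(l*(l - 6))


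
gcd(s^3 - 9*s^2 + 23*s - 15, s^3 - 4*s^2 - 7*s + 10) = s^2 - 6*s + 5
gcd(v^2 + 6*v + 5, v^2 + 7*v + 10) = v + 5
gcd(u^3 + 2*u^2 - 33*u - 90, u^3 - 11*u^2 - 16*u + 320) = u + 5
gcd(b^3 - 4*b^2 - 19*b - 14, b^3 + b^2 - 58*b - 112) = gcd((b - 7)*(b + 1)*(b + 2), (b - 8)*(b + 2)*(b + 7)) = b + 2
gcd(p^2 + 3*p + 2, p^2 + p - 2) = p + 2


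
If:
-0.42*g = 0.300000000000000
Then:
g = -0.71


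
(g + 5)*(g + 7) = g^2 + 12*g + 35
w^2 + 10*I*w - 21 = (w + 3*I)*(w + 7*I)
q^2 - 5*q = q*(q - 5)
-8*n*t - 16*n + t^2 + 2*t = (-8*n + t)*(t + 2)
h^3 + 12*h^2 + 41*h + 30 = (h + 1)*(h + 5)*(h + 6)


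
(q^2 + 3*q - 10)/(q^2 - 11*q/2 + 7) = 2*(q + 5)/(2*q - 7)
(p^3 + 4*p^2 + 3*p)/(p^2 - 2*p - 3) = p*(p + 3)/(p - 3)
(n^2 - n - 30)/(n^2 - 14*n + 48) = (n + 5)/(n - 8)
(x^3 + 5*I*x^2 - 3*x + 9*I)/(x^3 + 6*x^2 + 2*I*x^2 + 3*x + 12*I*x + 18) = (x + 3*I)/(x + 6)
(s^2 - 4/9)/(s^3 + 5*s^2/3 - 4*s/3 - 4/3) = (s - 2/3)/(s^2 + s - 2)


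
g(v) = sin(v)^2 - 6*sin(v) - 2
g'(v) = 2*sin(v)*cos(v) - 6*cos(v)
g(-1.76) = 4.86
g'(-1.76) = 1.50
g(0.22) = -3.26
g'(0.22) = -5.43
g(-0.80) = 2.82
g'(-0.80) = -5.18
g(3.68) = 1.34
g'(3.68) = 6.03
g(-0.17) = -0.96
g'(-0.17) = -6.25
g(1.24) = -6.78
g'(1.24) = -1.33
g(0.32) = -3.79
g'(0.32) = -5.10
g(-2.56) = 1.60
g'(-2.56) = 5.93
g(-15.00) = 2.32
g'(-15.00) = 5.55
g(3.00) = -2.83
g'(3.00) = 5.66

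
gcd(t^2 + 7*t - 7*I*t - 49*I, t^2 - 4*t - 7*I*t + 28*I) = t - 7*I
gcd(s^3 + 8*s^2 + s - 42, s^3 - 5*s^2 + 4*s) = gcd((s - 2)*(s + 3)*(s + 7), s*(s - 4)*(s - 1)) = 1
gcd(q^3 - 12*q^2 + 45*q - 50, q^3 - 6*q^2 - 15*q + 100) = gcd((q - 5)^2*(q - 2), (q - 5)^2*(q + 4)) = q^2 - 10*q + 25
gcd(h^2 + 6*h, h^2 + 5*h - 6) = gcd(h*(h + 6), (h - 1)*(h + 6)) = h + 6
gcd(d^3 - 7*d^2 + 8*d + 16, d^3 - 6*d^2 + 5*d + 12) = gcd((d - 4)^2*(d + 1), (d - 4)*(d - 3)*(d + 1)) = d^2 - 3*d - 4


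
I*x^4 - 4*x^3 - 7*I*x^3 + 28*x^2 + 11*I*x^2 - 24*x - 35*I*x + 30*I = (x - 6)*(x - I)*(x + 5*I)*(I*x - I)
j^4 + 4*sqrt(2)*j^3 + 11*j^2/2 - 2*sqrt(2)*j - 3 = (j - sqrt(2)/2)*(j + sqrt(2)/2)*(j + sqrt(2))*(j + 3*sqrt(2))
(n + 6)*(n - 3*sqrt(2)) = n^2 - 3*sqrt(2)*n + 6*n - 18*sqrt(2)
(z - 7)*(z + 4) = z^2 - 3*z - 28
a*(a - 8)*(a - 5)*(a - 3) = a^4 - 16*a^3 + 79*a^2 - 120*a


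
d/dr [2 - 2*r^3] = -6*r^2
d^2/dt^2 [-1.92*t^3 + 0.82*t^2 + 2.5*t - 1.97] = 1.64 - 11.52*t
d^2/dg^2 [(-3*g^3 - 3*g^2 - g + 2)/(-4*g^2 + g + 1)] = 2*(43*g^3 - 51*g^2 + 45*g - 8)/(64*g^6 - 48*g^5 - 36*g^4 + 23*g^3 + 9*g^2 - 3*g - 1)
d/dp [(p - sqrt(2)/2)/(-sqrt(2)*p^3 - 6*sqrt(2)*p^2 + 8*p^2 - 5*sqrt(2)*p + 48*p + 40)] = (-sqrt(2)*p^3 - 6*sqrt(2)*p^2 + 8*p^2 - 5*sqrt(2)*p + 48*p + (2*p - sqrt(2))*(3*sqrt(2)*p^2 - 16*p + 12*sqrt(2)*p - 48 + 5*sqrt(2))/2 + 40)/(sqrt(2)*p^3 - 8*p^2 + 6*sqrt(2)*p^2 - 48*p + 5*sqrt(2)*p - 40)^2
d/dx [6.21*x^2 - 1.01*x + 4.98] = 12.42*x - 1.01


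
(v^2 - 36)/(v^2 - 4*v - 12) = (v + 6)/(v + 2)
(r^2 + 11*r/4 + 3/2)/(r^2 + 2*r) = (r + 3/4)/r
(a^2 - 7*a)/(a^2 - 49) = a/(a + 7)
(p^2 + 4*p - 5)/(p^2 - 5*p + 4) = (p + 5)/(p - 4)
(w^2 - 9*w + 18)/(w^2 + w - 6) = (w^2 - 9*w + 18)/(w^2 + w - 6)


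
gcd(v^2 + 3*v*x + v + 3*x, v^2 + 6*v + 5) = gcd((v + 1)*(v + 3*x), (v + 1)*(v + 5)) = v + 1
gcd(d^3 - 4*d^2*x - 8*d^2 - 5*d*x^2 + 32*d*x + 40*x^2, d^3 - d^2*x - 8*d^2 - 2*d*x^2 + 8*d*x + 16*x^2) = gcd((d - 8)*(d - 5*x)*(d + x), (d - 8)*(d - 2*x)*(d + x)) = d^2 + d*x - 8*d - 8*x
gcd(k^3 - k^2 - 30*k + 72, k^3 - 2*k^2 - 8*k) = k - 4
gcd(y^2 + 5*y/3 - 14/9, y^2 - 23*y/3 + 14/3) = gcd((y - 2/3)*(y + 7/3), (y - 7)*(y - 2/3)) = y - 2/3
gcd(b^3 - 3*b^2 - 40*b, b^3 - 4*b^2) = b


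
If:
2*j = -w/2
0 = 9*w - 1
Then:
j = -1/36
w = 1/9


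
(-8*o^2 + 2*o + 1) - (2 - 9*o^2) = o^2 + 2*o - 1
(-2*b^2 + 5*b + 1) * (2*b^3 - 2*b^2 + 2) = -4*b^5 + 14*b^4 - 8*b^3 - 6*b^2 + 10*b + 2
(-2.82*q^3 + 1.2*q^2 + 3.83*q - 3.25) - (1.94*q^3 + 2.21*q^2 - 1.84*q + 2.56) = -4.76*q^3 - 1.01*q^2 + 5.67*q - 5.81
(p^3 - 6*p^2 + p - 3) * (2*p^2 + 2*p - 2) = 2*p^5 - 10*p^4 - 12*p^3 + 8*p^2 - 8*p + 6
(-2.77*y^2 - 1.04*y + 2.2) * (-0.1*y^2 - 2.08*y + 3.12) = 0.277*y^4 + 5.8656*y^3 - 6.6992*y^2 - 7.8208*y + 6.864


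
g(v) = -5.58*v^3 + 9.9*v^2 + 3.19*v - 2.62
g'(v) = -16.74*v^2 + 19.8*v + 3.19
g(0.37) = -0.37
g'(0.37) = 8.22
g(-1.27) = 20.73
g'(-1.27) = -48.96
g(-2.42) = 126.72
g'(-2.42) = -142.76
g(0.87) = 3.97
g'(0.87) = 7.75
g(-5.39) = 1141.58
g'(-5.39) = -589.86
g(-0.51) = -0.93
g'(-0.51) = -11.26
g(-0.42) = -1.80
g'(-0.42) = -8.08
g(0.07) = -2.35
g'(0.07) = 4.49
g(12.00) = -8180.98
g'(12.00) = -2169.77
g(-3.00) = 227.57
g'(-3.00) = -206.87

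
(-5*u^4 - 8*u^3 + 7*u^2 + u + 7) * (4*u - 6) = -20*u^5 - 2*u^4 + 76*u^3 - 38*u^2 + 22*u - 42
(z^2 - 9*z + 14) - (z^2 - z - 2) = 16 - 8*z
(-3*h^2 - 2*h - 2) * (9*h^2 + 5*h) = -27*h^4 - 33*h^3 - 28*h^2 - 10*h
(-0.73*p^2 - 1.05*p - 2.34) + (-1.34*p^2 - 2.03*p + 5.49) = -2.07*p^2 - 3.08*p + 3.15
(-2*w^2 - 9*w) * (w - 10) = -2*w^3 + 11*w^2 + 90*w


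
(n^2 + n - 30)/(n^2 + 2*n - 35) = (n + 6)/(n + 7)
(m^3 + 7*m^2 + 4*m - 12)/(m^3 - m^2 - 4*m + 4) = (m + 6)/(m - 2)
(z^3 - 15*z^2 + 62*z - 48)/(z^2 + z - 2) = (z^2 - 14*z + 48)/(z + 2)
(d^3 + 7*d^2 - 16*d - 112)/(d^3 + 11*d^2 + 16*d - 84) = (d^2 - 16)/(d^2 + 4*d - 12)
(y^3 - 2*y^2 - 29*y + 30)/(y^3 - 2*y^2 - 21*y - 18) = (y^2 + 4*y - 5)/(y^2 + 4*y + 3)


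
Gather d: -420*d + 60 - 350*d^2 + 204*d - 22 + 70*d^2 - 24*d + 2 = -280*d^2 - 240*d + 40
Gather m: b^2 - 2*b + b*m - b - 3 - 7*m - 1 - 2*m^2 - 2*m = b^2 - 3*b - 2*m^2 + m*(b - 9) - 4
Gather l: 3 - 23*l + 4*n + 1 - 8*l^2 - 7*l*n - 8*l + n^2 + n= -8*l^2 + l*(-7*n - 31) + n^2 + 5*n + 4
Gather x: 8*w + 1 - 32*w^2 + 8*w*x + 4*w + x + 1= -32*w^2 + 12*w + x*(8*w + 1) + 2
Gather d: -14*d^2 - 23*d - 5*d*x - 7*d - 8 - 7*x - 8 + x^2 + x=-14*d^2 + d*(-5*x - 30) + x^2 - 6*x - 16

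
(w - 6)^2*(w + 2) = w^3 - 10*w^2 + 12*w + 72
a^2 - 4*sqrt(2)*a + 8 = (a - 2*sqrt(2))^2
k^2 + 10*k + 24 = (k + 4)*(k + 6)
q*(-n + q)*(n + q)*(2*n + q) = -2*n^3*q - n^2*q^2 + 2*n*q^3 + q^4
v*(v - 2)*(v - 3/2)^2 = v^4 - 5*v^3 + 33*v^2/4 - 9*v/2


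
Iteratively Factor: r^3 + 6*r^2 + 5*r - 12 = (r + 3)*(r^2 + 3*r - 4) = (r - 1)*(r + 3)*(r + 4)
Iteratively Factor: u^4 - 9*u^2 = (u - 3)*(u^3 + 3*u^2) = u*(u - 3)*(u^2 + 3*u) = u^2*(u - 3)*(u + 3)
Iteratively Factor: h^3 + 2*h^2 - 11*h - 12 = (h + 1)*(h^2 + h - 12) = (h - 3)*(h + 1)*(h + 4)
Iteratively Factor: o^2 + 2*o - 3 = (o + 3)*(o - 1)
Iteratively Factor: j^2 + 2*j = (j)*(j + 2)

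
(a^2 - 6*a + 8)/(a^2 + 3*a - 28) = (a - 2)/(a + 7)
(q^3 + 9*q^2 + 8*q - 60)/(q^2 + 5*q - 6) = (q^2 + 3*q - 10)/(q - 1)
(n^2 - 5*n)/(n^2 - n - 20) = n/(n + 4)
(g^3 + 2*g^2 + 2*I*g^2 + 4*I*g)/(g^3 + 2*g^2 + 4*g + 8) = g/(g - 2*I)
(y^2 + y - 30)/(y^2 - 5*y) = (y + 6)/y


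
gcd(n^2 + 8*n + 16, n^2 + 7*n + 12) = n + 4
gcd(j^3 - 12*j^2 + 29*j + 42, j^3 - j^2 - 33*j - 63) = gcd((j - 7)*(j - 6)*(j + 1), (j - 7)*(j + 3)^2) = j - 7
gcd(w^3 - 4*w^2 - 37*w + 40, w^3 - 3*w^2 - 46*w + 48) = w^2 - 9*w + 8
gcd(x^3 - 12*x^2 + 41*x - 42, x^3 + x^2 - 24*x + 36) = x^2 - 5*x + 6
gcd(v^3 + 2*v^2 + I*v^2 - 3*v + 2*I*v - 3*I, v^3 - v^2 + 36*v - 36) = v - 1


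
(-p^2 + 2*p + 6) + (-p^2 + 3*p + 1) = -2*p^2 + 5*p + 7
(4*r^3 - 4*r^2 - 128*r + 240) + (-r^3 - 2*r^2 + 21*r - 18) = 3*r^3 - 6*r^2 - 107*r + 222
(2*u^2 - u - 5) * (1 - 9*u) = -18*u^3 + 11*u^2 + 44*u - 5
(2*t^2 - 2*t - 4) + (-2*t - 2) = 2*t^2 - 4*t - 6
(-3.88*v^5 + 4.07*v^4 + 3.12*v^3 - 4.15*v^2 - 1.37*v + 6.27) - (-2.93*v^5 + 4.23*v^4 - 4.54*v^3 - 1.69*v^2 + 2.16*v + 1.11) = -0.95*v^5 - 0.16*v^4 + 7.66*v^3 - 2.46*v^2 - 3.53*v + 5.16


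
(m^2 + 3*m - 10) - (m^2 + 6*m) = -3*m - 10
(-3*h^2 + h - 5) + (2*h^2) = -h^2 + h - 5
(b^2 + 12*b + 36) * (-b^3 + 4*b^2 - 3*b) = -b^5 - 8*b^4 + 9*b^3 + 108*b^2 - 108*b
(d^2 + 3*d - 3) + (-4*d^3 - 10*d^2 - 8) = -4*d^3 - 9*d^2 + 3*d - 11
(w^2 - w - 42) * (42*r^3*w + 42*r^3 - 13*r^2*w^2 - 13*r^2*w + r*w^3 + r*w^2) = 42*r^3*w^3 - 1806*r^3*w - 1764*r^3 - 13*r^2*w^4 + 559*r^2*w^2 + 546*r^2*w + r*w^5 - 43*r*w^3 - 42*r*w^2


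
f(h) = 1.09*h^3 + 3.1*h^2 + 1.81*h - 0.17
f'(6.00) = 156.73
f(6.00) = 357.73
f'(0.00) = 1.81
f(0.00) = -0.17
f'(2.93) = 48.05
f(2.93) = 59.16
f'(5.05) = 116.51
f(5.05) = 228.41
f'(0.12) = 2.60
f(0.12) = 0.09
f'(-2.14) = 3.52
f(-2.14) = -0.53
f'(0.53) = 6.01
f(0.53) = 1.82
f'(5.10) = 118.48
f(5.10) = 234.28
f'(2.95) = 48.56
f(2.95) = 60.13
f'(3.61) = 66.81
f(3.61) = 98.04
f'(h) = 3.27*h^2 + 6.2*h + 1.81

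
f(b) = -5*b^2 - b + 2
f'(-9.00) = 89.00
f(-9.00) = -394.00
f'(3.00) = -31.00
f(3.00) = -46.00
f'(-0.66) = 5.60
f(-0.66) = 0.48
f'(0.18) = -2.80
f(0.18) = 1.66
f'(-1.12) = 10.20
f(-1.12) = -3.15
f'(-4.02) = 39.20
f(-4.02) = -74.78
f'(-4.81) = 47.10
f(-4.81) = -108.87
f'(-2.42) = 23.20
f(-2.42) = -24.86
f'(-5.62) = 55.20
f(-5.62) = -150.30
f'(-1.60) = 15.00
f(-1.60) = -9.20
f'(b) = -10*b - 1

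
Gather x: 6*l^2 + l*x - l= 6*l^2 + l*x - l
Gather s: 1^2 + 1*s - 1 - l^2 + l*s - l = -l^2 - l + s*(l + 1)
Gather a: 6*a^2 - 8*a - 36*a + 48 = 6*a^2 - 44*a + 48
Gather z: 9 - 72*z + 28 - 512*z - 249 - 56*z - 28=-640*z - 240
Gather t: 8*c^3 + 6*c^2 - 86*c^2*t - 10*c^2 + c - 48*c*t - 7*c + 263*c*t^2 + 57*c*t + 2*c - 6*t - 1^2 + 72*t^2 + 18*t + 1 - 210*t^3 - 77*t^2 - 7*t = 8*c^3 - 4*c^2 - 4*c - 210*t^3 + t^2*(263*c - 5) + t*(-86*c^2 + 9*c + 5)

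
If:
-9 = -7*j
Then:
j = 9/7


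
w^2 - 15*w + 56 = (w - 8)*(w - 7)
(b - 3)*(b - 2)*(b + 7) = b^3 + 2*b^2 - 29*b + 42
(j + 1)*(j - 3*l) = j^2 - 3*j*l + j - 3*l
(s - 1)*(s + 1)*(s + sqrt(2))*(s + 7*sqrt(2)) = s^4 + 8*sqrt(2)*s^3 + 13*s^2 - 8*sqrt(2)*s - 14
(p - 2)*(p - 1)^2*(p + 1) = p^4 - 3*p^3 + p^2 + 3*p - 2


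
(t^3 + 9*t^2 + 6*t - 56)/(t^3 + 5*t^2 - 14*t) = (t + 4)/t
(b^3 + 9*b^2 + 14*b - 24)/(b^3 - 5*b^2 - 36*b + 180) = (b^2 + 3*b - 4)/(b^2 - 11*b + 30)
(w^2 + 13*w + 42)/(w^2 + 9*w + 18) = (w + 7)/(w + 3)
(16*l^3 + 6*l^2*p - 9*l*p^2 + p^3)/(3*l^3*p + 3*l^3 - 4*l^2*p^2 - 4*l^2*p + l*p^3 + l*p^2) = (16*l^3 + 6*l^2*p - 9*l*p^2 + p^3)/(l*(3*l^2*p + 3*l^2 - 4*l*p^2 - 4*l*p + p^3 + p^2))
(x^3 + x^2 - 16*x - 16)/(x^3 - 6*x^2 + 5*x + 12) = (x + 4)/(x - 3)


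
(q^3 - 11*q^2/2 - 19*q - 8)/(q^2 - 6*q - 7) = (-q^3 + 11*q^2/2 + 19*q + 8)/(-q^2 + 6*q + 7)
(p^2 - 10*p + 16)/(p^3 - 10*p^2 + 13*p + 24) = (p - 2)/(p^2 - 2*p - 3)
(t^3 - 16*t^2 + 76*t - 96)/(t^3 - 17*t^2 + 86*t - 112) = (t - 6)/(t - 7)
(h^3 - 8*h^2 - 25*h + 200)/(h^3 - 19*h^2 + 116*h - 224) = (h^2 - 25)/(h^2 - 11*h + 28)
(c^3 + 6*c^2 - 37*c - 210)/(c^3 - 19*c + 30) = (c^2 + c - 42)/(c^2 - 5*c + 6)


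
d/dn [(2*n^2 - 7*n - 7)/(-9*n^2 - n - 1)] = 65*n*(-n - 2)/(81*n^4 + 18*n^3 + 19*n^2 + 2*n + 1)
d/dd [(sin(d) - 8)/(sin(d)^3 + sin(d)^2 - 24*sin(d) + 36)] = (-2*sin(d)^3 + 23*sin(d)^2 + 16*sin(d) - 156)*cos(d)/(sin(d)^3 + sin(d)^2 - 24*sin(d) + 36)^2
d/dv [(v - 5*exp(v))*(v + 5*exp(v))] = 2*v - 50*exp(2*v)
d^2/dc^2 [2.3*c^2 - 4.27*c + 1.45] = 4.60000000000000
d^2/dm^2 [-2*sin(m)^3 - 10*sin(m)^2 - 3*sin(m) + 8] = 18*sin(m)^3 + 40*sin(m)^2 - 9*sin(m) - 20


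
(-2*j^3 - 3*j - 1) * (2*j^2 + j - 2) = -4*j^5 - 2*j^4 - 2*j^3 - 5*j^2 + 5*j + 2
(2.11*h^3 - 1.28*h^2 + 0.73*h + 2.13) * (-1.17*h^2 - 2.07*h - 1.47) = -2.4687*h^5 - 2.8701*h^4 - 1.3062*h^3 - 2.1216*h^2 - 5.4822*h - 3.1311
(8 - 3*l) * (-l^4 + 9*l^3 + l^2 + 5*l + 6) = 3*l^5 - 35*l^4 + 69*l^3 - 7*l^2 + 22*l + 48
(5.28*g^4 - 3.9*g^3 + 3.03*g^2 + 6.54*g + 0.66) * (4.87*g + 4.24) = 25.7136*g^5 + 3.3942*g^4 - 1.7799*g^3 + 44.697*g^2 + 30.9438*g + 2.7984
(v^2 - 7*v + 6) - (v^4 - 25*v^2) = -v^4 + 26*v^2 - 7*v + 6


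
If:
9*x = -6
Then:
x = -2/3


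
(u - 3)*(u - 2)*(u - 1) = u^3 - 6*u^2 + 11*u - 6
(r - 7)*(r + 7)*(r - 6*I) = r^3 - 6*I*r^2 - 49*r + 294*I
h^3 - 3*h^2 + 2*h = h*(h - 2)*(h - 1)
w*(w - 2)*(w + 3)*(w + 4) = w^4 + 5*w^3 - 2*w^2 - 24*w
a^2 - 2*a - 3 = (a - 3)*(a + 1)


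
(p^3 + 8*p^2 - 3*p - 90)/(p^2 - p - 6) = (p^2 + 11*p + 30)/(p + 2)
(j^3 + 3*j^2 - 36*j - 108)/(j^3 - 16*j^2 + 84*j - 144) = (j^2 + 9*j + 18)/(j^2 - 10*j + 24)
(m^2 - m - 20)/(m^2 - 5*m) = (m + 4)/m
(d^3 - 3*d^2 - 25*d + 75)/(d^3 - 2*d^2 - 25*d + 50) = (d - 3)/(d - 2)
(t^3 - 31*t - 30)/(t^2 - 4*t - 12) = (t^2 + 6*t + 5)/(t + 2)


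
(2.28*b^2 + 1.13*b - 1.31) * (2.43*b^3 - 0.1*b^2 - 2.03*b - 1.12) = 5.5404*b^5 + 2.5179*b^4 - 7.9247*b^3 - 4.7165*b^2 + 1.3937*b + 1.4672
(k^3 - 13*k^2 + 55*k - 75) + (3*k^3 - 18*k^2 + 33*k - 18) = 4*k^3 - 31*k^2 + 88*k - 93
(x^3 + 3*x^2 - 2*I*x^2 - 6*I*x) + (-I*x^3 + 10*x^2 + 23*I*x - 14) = x^3 - I*x^3 + 13*x^2 - 2*I*x^2 + 17*I*x - 14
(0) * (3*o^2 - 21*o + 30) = 0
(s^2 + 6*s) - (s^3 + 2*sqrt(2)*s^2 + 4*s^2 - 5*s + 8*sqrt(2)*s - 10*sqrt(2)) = -s^3 - 3*s^2 - 2*sqrt(2)*s^2 - 8*sqrt(2)*s + 11*s + 10*sqrt(2)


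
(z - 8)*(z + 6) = z^2 - 2*z - 48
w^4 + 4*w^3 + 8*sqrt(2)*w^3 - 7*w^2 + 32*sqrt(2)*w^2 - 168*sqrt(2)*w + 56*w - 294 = (w - 3)*(w + 7)*(w + sqrt(2))*(w + 7*sqrt(2))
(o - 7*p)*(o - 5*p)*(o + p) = o^3 - 11*o^2*p + 23*o*p^2 + 35*p^3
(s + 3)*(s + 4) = s^2 + 7*s + 12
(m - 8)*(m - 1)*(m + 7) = m^3 - 2*m^2 - 55*m + 56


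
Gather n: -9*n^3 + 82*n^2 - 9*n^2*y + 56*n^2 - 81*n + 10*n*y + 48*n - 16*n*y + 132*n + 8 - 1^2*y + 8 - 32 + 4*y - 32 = -9*n^3 + n^2*(138 - 9*y) + n*(99 - 6*y) + 3*y - 48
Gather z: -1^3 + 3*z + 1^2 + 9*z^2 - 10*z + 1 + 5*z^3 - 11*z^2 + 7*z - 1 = 5*z^3 - 2*z^2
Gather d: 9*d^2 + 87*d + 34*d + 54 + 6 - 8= 9*d^2 + 121*d + 52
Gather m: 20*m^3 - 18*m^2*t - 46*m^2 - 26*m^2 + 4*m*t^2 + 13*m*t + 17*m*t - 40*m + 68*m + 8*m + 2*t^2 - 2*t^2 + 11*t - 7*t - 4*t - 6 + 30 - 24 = 20*m^3 + m^2*(-18*t - 72) + m*(4*t^2 + 30*t + 36)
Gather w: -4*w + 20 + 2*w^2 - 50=2*w^2 - 4*w - 30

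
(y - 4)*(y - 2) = y^2 - 6*y + 8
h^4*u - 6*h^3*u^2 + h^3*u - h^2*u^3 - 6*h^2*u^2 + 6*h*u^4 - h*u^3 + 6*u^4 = (h - 6*u)*(h - u)*(h + u)*(h*u + u)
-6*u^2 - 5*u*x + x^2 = (-6*u + x)*(u + x)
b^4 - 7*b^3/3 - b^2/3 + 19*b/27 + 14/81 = (b - 7/3)*(b - 2/3)*(b + 1/3)^2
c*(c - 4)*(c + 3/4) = c^3 - 13*c^2/4 - 3*c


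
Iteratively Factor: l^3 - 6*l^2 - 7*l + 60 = (l - 5)*(l^2 - l - 12) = (l - 5)*(l - 4)*(l + 3)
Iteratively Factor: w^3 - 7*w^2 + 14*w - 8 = (w - 4)*(w^2 - 3*w + 2) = (w - 4)*(w - 2)*(w - 1)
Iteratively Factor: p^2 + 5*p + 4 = (p + 4)*(p + 1)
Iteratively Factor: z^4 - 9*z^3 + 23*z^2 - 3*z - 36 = (z - 4)*(z^3 - 5*z^2 + 3*z + 9) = (z - 4)*(z + 1)*(z^2 - 6*z + 9) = (z - 4)*(z - 3)*(z + 1)*(z - 3)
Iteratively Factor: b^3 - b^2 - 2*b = (b + 1)*(b^2 - 2*b) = (b - 2)*(b + 1)*(b)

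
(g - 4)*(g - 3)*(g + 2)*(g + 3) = g^4 - 2*g^3 - 17*g^2 + 18*g + 72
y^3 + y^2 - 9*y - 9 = (y - 3)*(y + 1)*(y + 3)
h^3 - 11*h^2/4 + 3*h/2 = h*(h - 2)*(h - 3/4)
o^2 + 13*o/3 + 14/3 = (o + 2)*(o + 7/3)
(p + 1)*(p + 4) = p^2 + 5*p + 4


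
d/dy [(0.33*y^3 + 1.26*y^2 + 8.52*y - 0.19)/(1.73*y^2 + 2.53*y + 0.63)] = (0.5709*y^4 + 1.6698*y^3 - 10.9281*y^2 + 2.245*y + 5.8483)/(2.9929*y^4 + 8.7538*y^3 + 8.5807*y^2 + 3.1878*y + 0.3969)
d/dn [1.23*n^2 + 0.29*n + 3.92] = 2.46*n + 0.29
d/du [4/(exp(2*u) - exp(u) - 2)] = (4 - 8*exp(u))*exp(u)/(-exp(2*u) + exp(u) + 2)^2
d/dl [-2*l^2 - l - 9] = -4*l - 1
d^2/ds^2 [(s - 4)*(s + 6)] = 2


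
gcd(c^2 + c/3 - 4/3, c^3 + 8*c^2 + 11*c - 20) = c - 1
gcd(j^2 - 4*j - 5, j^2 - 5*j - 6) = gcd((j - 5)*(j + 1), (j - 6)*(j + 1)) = j + 1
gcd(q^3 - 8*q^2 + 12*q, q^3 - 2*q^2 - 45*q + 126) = q - 6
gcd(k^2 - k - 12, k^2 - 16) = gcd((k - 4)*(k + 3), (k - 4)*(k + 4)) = k - 4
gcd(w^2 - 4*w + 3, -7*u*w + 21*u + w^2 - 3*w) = w - 3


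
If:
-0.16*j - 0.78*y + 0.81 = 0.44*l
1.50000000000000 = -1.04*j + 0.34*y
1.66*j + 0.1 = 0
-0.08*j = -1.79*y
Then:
No Solution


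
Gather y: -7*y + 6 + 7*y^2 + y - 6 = 7*y^2 - 6*y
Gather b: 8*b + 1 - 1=8*b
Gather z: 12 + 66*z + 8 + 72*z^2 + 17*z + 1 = 72*z^2 + 83*z + 21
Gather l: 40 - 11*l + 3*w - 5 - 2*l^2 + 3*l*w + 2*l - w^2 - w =-2*l^2 + l*(3*w - 9) - w^2 + 2*w + 35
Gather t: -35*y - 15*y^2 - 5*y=-15*y^2 - 40*y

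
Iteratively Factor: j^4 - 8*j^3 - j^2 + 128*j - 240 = (j - 3)*(j^3 - 5*j^2 - 16*j + 80) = (j - 3)*(j + 4)*(j^2 - 9*j + 20) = (j - 4)*(j - 3)*(j + 4)*(j - 5)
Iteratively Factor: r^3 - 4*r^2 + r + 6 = (r - 3)*(r^2 - r - 2) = (r - 3)*(r - 2)*(r + 1)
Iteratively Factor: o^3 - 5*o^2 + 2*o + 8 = (o + 1)*(o^2 - 6*o + 8) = (o - 2)*(o + 1)*(o - 4)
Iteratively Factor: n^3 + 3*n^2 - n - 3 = (n - 1)*(n^2 + 4*n + 3) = (n - 1)*(n + 1)*(n + 3)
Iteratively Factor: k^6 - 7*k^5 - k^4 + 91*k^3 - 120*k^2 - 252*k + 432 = (k - 3)*(k^5 - 4*k^4 - 13*k^3 + 52*k^2 + 36*k - 144) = (k - 4)*(k - 3)*(k^4 - 13*k^2 + 36) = (k - 4)*(k - 3)*(k + 3)*(k^3 - 3*k^2 - 4*k + 12) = (k - 4)*(k - 3)*(k + 2)*(k + 3)*(k^2 - 5*k + 6) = (k - 4)*(k - 3)^2*(k + 2)*(k + 3)*(k - 2)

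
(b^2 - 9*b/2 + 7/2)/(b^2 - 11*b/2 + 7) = (b - 1)/(b - 2)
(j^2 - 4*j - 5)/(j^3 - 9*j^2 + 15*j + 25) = 1/(j - 5)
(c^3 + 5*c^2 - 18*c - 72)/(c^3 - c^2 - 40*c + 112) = (c^2 + 9*c + 18)/(c^2 + 3*c - 28)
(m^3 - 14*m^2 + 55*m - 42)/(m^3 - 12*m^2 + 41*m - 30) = (m - 7)/(m - 5)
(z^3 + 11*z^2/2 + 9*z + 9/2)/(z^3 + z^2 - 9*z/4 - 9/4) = 2*(z + 3)/(2*z - 3)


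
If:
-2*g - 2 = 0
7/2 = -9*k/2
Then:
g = -1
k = -7/9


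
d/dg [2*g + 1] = 2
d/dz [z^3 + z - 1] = 3*z^2 + 1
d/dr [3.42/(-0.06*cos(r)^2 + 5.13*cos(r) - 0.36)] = (17.5446 - 0.4104*cos(r))*sin(r)/(0.06*cos(r)^2 - 5.13*cos(r) + 0.36)^2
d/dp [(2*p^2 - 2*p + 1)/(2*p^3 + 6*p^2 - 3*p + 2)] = (-4*p^4 + 8*p^3 - 4*p - 1)/(4*p^6 + 24*p^5 + 24*p^4 - 28*p^3 + 33*p^2 - 12*p + 4)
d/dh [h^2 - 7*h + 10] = 2*h - 7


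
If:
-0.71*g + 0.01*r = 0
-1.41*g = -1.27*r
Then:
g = 0.00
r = 0.00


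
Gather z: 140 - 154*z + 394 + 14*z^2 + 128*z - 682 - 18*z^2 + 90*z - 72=-4*z^2 + 64*z - 220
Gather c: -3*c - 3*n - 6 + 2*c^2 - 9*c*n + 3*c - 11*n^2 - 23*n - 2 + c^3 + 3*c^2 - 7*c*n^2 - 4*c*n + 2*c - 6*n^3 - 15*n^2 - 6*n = c^3 + 5*c^2 + c*(-7*n^2 - 13*n + 2) - 6*n^3 - 26*n^2 - 32*n - 8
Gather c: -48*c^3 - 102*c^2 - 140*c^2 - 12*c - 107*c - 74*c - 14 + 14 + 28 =-48*c^3 - 242*c^2 - 193*c + 28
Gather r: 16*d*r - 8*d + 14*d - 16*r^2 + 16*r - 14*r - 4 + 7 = 6*d - 16*r^2 + r*(16*d + 2) + 3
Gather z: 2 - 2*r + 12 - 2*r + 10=24 - 4*r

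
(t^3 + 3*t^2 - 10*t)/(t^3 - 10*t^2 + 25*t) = (t^2 + 3*t - 10)/(t^2 - 10*t + 25)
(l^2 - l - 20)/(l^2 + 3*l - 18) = (l^2 - l - 20)/(l^2 + 3*l - 18)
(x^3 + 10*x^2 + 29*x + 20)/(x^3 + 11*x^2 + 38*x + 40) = (x + 1)/(x + 2)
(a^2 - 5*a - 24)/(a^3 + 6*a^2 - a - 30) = (a - 8)/(a^2 + 3*a - 10)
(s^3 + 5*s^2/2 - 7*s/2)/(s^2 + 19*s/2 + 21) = s*(s - 1)/(s + 6)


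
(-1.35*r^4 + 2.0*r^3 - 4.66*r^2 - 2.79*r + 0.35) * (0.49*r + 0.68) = -0.6615*r^5 + 0.0619999999999998*r^4 - 0.9234*r^3 - 4.5359*r^2 - 1.7257*r + 0.238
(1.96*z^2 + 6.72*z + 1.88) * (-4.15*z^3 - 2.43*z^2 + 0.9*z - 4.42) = -8.134*z^5 - 32.6508*z^4 - 22.3676*z^3 - 7.1836*z^2 - 28.0104*z - 8.3096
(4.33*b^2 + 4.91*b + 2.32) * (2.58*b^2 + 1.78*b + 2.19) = 11.1714*b^4 + 20.3752*b^3 + 24.2081*b^2 + 14.8825*b + 5.0808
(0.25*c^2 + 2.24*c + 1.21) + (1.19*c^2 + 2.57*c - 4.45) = 1.44*c^2 + 4.81*c - 3.24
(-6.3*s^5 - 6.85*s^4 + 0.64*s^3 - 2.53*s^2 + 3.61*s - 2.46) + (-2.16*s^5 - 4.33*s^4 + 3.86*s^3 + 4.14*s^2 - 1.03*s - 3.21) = -8.46*s^5 - 11.18*s^4 + 4.5*s^3 + 1.61*s^2 + 2.58*s - 5.67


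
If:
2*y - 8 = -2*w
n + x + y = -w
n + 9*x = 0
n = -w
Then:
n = -9/2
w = 9/2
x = 1/2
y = -1/2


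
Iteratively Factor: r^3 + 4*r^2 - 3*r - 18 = (r + 3)*(r^2 + r - 6) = (r + 3)^2*(r - 2)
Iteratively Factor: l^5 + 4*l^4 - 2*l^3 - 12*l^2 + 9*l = (l - 1)*(l^4 + 5*l^3 + 3*l^2 - 9*l) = (l - 1)*(l + 3)*(l^3 + 2*l^2 - 3*l) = (l - 1)*(l + 3)^2*(l^2 - l) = l*(l - 1)*(l + 3)^2*(l - 1)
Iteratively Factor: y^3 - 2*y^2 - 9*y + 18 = (y + 3)*(y^2 - 5*y + 6) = (y - 3)*(y + 3)*(y - 2)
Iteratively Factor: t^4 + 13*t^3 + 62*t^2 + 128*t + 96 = (t + 3)*(t^3 + 10*t^2 + 32*t + 32) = (t + 3)*(t + 4)*(t^2 + 6*t + 8) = (t + 3)*(t + 4)^2*(t + 2)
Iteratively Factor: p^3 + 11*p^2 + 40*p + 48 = (p + 3)*(p^2 + 8*p + 16) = (p + 3)*(p + 4)*(p + 4)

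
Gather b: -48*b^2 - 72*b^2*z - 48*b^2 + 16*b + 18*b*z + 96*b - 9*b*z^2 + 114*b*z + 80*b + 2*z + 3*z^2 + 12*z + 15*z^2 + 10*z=b^2*(-72*z - 96) + b*(-9*z^2 + 132*z + 192) + 18*z^2 + 24*z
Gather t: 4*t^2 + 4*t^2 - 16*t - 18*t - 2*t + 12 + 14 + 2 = 8*t^2 - 36*t + 28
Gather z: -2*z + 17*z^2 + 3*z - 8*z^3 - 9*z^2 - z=-8*z^3 + 8*z^2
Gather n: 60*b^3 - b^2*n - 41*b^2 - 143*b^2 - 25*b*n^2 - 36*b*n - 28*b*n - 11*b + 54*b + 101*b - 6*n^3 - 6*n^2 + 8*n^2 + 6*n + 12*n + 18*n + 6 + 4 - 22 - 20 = 60*b^3 - 184*b^2 + 144*b - 6*n^3 + n^2*(2 - 25*b) + n*(-b^2 - 64*b + 36) - 32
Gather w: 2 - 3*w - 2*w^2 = -2*w^2 - 3*w + 2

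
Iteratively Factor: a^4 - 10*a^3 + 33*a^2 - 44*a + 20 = (a - 1)*(a^3 - 9*a^2 + 24*a - 20) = (a - 5)*(a - 1)*(a^2 - 4*a + 4) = (a - 5)*(a - 2)*(a - 1)*(a - 2)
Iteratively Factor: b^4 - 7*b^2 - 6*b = (b + 1)*(b^3 - b^2 - 6*b) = (b + 1)*(b + 2)*(b^2 - 3*b) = (b - 3)*(b + 1)*(b + 2)*(b)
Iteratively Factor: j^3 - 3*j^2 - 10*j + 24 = (j - 4)*(j^2 + j - 6) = (j - 4)*(j - 2)*(j + 3)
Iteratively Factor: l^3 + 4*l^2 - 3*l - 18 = (l + 3)*(l^2 + l - 6) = (l + 3)^2*(l - 2)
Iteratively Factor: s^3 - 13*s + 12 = (s - 3)*(s^2 + 3*s - 4) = (s - 3)*(s + 4)*(s - 1)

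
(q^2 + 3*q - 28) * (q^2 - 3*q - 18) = q^4 - 55*q^2 + 30*q + 504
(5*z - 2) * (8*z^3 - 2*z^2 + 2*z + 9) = 40*z^4 - 26*z^3 + 14*z^2 + 41*z - 18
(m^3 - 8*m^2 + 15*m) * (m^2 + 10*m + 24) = m^5 + 2*m^4 - 41*m^3 - 42*m^2 + 360*m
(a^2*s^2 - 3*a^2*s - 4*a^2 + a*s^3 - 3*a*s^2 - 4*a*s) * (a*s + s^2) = a^3*s^3 - 3*a^3*s^2 - 4*a^3*s + 2*a^2*s^4 - 6*a^2*s^3 - 8*a^2*s^2 + a*s^5 - 3*a*s^4 - 4*a*s^3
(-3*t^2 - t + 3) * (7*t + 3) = -21*t^3 - 16*t^2 + 18*t + 9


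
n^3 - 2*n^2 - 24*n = n*(n - 6)*(n + 4)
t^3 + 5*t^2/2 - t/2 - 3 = (t - 1)*(t + 3/2)*(t + 2)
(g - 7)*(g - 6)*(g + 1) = g^3 - 12*g^2 + 29*g + 42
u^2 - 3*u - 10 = (u - 5)*(u + 2)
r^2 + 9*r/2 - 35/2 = (r - 5/2)*(r + 7)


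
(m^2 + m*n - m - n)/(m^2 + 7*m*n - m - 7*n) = (m + n)/(m + 7*n)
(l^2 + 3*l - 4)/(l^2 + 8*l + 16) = (l - 1)/(l + 4)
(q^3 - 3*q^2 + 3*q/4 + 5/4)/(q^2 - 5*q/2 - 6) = (-4*q^3 + 12*q^2 - 3*q - 5)/(2*(-2*q^2 + 5*q + 12))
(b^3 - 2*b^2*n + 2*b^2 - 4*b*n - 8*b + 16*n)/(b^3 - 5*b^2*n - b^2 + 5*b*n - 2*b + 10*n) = (b^2 - 2*b*n + 4*b - 8*n)/(b^2 - 5*b*n + b - 5*n)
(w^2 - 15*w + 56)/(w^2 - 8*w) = (w - 7)/w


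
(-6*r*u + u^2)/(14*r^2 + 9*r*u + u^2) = u*(-6*r + u)/(14*r^2 + 9*r*u + u^2)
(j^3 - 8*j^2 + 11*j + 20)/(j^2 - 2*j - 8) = (j^2 - 4*j - 5)/(j + 2)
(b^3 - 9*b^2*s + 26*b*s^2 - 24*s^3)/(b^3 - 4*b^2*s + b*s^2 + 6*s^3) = (b - 4*s)/(b + s)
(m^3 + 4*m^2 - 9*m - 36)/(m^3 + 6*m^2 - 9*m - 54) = (m + 4)/(m + 6)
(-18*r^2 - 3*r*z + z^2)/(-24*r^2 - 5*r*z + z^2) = (-6*r + z)/(-8*r + z)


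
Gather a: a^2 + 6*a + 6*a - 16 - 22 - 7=a^2 + 12*a - 45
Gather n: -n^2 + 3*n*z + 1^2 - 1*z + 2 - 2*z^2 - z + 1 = -n^2 + 3*n*z - 2*z^2 - 2*z + 4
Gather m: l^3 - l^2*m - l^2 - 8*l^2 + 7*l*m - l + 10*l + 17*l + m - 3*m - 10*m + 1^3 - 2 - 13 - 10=l^3 - 9*l^2 + 26*l + m*(-l^2 + 7*l - 12) - 24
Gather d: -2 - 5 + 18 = 11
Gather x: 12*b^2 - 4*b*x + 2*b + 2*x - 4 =12*b^2 + 2*b + x*(2 - 4*b) - 4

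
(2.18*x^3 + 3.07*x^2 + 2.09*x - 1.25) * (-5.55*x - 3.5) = -12.099*x^4 - 24.6685*x^3 - 22.3445*x^2 - 0.3775*x + 4.375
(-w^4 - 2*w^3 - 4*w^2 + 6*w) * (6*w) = -6*w^5 - 12*w^4 - 24*w^3 + 36*w^2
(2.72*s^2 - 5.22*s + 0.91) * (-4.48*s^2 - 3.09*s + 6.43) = -12.1856*s^4 + 14.9808*s^3 + 29.5426*s^2 - 36.3765*s + 5.8513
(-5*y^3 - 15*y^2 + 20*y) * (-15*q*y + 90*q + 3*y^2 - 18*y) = 75*q*y^4 - 225*q*y^3 - 1650*q*y^2 + 1800*q*y - 15*y^5 + 45*y^4 + 330*y^3 - 360*y^2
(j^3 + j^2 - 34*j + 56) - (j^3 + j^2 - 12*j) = 56 - 22*j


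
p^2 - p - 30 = (p - 6)*(p + 5)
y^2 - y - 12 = (y - 4)*(y + 3)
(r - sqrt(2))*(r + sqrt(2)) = r^2 - 2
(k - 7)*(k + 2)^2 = k^3 - 3*k^2 - 24*k - 28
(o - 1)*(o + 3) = o^2 + 2*o - 3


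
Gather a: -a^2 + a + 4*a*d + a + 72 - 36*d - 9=-a^2 + a*(4*d + 2) - 36*d + 63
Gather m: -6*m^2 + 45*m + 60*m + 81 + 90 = -6*m^2 + 105*m + 171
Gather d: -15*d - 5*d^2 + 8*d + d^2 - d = -4*d^2 - 8*d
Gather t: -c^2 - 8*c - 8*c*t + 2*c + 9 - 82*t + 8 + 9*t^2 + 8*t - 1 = -c^2 - 6*c + 9*t^2 + t*(-8*c - 74) + 16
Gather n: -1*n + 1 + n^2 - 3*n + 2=n^2 - 4*n + 3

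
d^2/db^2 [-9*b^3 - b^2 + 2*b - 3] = -54*b - 2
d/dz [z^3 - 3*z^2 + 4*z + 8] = 3*z^2 - 6*z + 4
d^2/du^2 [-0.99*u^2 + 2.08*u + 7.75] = -1.98000000000000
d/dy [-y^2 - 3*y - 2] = -2*y - 3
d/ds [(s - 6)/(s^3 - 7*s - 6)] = (s^3 - 7*s - (s - 6)*(3*s^2 - 7) - 6)/(-s^3 + 7*s + 6)^2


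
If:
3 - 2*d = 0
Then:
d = 3/2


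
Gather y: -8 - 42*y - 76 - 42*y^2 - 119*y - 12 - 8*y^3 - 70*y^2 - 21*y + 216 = -8*y^3 - 112*y^2 - 182*y + 120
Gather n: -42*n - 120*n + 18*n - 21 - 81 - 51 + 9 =-144*n - 144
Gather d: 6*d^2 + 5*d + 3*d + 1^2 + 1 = 6*d^2 + 8*d + 2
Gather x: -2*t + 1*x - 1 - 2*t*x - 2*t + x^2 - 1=-4*t + x^2 + x*(1 - 2*t) - 2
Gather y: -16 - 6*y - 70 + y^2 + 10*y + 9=y^2 + 4*y - 77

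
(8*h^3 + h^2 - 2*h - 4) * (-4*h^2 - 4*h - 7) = -32*h^5 - 36*h^4 - 52*h^3 + 17*h^2 + 30*h + 28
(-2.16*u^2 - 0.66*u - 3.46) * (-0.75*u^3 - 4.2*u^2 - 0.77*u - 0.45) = 1.62*u^5 + 9.567*u^4 + 7.0302*u^3 + 16.0122*u^2 + 2.9612*u + 1.557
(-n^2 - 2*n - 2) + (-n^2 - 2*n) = -2*n^2 - 4*n - 2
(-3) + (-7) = -10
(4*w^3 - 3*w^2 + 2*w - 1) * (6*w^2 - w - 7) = 24*w^5 - 22*w^4 - 13*w^3 + 13*w^2 - 13*w + 7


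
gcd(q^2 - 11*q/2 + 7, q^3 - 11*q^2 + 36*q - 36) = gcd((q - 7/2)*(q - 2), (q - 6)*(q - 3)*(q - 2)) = q - 2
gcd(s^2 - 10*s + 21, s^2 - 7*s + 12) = s - 3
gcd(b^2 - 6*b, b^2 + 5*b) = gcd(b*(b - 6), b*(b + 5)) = b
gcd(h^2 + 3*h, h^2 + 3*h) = h^2 + 3*h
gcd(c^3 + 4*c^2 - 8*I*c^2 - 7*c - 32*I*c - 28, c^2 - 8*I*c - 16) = 1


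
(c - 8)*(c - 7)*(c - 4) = c^3 - 19*c^2 + 116*c - 224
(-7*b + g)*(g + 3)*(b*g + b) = -7*b^2*g^2 - 28*b^2*g - 21*b^2 + b*g^3 + 4*b*g^2 + 3*b*g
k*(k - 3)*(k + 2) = k^3 - k^2 - 6*k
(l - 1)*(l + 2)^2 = l^3 + 3*l^2 - 4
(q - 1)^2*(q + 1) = q^3 - q^2 - q + 1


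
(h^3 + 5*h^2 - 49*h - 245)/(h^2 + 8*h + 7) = (h^2 - 2*h - 35)/(h + 1)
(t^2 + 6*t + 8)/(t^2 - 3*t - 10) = (t + 4)/(t - 5)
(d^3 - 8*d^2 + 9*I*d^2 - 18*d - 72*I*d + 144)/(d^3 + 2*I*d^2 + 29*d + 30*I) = (d^2 + d*(-8 + 3*I) - 24*I)/(d^2 - 4*I*d + 5)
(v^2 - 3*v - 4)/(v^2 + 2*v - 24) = (v + 1)/(v + 6)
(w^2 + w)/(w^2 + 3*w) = (w + 1)/(w + 3)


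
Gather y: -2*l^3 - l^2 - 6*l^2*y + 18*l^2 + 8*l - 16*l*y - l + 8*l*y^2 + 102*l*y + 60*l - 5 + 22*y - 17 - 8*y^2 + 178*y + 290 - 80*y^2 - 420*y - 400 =-2*l^3 + 17*l^2 + 67*l + y^2*(8*l - 88) + y*(-6*l^2 + 86*l - 220) - 132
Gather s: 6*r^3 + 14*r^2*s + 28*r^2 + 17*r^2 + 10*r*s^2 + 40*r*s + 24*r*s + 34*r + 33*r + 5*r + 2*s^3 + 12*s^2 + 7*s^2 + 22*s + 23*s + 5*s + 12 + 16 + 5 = 6*r^3 + 45*r^2 + 72*r + 2*s^3 + s^2*(10*r + 19) + s*(14*r^2 + 64*r + 50) + 33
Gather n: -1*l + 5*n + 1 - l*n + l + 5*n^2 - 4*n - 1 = 5*n^2 + n*(1 - l)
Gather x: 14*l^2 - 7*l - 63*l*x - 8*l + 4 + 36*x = 14*l^2 - 15*l + x*(36 - 63*l) + 4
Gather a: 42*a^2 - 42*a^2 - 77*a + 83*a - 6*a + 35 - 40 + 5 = 0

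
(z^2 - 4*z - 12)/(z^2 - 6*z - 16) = (z - 6)/(z - 8)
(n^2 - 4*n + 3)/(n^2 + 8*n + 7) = (n^2 - 4*n + 3)/(n^2 + 8*n + 7)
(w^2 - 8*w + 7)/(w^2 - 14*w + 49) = (w - 1)/(w - 7)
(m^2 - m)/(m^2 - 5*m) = (m - 1)/(m - 5)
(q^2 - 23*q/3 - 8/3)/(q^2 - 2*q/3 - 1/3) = (q - 8)/(q - 1)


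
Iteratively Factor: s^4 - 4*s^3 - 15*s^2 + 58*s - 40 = (s - 5)*(s^3 + s^2 - 10*s + 8) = (s - 5)*(s + 4)*(s^2 - 3*s + 2) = (s - 5)*(s - 1)*(s + 4)*(s - 2)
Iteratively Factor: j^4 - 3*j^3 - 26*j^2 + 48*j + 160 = (j + 4)*(j^3 - 7*j^2 + 2*j + 40) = (j - 4)*(j + 4)*(j^2 - 3*j - 10) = (j - 5)*(j - 4)*(j + 4)*(j + 2)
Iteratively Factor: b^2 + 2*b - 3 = (b + 3)*(b - 1)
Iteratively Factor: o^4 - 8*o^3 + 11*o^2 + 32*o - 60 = (o - 2)*(o^3 - 6*o^2 - o + 30) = (o - 3)*(o - 2)*(o^2 - 3*o - 10) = (o - 3)*(o - 2)*(o + 2)*(o - 5)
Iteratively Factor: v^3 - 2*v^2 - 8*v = (v - 4)*(v^2 + 2*v) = (v - 4)*(v + 2)*(v)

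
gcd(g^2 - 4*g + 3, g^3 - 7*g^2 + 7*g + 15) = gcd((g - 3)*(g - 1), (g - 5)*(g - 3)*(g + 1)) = g - 3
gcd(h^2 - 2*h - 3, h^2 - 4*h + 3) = h - 3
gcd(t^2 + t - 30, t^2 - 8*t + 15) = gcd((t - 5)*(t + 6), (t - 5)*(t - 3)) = t - 5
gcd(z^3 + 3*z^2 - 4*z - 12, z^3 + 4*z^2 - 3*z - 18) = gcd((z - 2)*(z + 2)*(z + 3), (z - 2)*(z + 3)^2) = z^2 + z - 6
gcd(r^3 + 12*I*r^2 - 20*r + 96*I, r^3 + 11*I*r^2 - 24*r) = r + 8*I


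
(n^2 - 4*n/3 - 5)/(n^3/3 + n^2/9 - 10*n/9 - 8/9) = 3*(3*n^2 - 4*n - 15)/(3*n^3 + n^2 - 10*n - 8)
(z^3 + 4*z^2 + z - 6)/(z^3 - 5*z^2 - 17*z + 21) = (z + 2)/(z - 7)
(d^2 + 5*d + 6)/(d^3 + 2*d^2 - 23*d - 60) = (d + 2)/(d^2 - d - 20)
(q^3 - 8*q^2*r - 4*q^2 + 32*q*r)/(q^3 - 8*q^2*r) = (q - 4)/q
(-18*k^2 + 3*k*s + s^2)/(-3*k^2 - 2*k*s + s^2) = (6*k + s)/(k + s)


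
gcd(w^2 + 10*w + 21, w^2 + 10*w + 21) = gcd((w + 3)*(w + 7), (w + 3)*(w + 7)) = w^2 + 10*w + 21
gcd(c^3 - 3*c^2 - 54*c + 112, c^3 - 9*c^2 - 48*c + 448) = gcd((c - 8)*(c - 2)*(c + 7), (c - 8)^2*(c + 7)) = c^2 - c - 56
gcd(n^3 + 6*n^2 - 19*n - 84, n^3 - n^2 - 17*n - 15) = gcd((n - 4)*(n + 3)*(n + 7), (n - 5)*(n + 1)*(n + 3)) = n + 3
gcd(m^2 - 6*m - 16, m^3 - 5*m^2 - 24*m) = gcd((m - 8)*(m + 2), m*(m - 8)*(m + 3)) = m - 8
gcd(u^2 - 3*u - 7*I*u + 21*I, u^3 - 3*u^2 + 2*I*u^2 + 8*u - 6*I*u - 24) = u - 3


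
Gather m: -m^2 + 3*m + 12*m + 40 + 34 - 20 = -m^2 + 15*m + 54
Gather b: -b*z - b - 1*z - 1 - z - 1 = b*(-z - 1) - 2*z - 2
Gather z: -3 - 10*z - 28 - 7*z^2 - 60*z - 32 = -7*z^2 - 70*z - 63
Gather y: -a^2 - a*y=-a^2 - a*y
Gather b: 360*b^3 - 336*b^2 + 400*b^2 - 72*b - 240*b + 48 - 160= 360*b^3 + 64*b^2 - 312*b - 112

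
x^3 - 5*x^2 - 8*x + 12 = (x - 6)*(x - 1)*(x + 2)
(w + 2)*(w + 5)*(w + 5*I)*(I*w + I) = I*w^4 - 5*w^3 + 8*I*w^3 - 40*w^2 + 17*I*w^2 - 85*w + 10*I*w - 50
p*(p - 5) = p^2 - 5*p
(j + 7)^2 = j^2 + 14*j + 49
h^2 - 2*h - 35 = (h - 7)*(h + 5)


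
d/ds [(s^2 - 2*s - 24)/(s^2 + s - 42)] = 3/(s^2 + 14*s + 49)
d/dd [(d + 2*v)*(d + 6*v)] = 2*d + 8*v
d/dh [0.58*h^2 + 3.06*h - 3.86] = 1.16*h + 3.06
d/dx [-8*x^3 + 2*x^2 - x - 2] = -24*x^2 + 4*x - 1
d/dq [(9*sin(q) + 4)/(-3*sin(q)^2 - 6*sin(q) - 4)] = 3*(9*sin(q)^2 + 8*sin(q) - 4)*cos(q)/(3*sin(q)^2 + 6*sin(q) + 4)^2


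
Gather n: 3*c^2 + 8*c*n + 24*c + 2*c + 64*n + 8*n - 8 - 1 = 3*c^2 + 26*c + n*(8*c + 72) - 9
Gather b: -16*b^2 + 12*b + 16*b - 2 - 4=-16*b^2 + 28*b - 6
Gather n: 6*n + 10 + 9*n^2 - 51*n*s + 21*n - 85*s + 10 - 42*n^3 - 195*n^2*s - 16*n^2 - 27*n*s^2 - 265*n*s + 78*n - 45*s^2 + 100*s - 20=-42*n^3 + n^2*(-195*s - 7) + n*(-27*s^2 - 316*s + 105) - 45*s^2 + 15*s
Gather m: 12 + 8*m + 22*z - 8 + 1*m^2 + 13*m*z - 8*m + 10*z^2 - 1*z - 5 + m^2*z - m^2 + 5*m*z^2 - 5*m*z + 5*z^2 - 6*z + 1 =m^2*z + m*(5*z^2 + 8*z) + 15*z^2 + 15*z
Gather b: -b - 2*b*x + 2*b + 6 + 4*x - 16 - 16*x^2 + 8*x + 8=b*(1 - 2*x) - 16*x^2 + 12*x - 2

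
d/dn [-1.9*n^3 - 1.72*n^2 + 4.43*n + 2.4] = -5.7*n^2 - 3.44*n + 4.43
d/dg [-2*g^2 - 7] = -4*g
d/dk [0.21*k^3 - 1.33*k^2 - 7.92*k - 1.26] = 0.63*k^2 - 2.66*k - 7.92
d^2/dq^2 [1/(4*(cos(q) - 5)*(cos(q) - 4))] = (-4*sin(q)^4 + 3*sin(q)^2 - 855*cos(q)/4 + 27*cos(3*q)/4 + 123)/(4*(cos(q) - 5)^3*(cos(q) - 4)^3)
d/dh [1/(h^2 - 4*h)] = 2*(2 - h)/(h^2*(h - 4)^2)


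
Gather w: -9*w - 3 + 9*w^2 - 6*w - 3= 9*w^2 - 15*w - 6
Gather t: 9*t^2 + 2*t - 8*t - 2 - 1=9*t^2 - 6*t - 3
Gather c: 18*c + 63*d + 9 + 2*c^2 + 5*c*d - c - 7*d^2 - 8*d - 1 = 2*c^2 + c*(5*d + 17) - 7*d^2 + 55*d + 8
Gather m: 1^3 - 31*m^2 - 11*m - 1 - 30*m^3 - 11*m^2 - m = -30*m^3 - 42*m^2 - 12*m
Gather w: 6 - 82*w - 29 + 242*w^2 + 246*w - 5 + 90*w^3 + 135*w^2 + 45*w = 90*w^3 + 377*w^2 + 209*w - 28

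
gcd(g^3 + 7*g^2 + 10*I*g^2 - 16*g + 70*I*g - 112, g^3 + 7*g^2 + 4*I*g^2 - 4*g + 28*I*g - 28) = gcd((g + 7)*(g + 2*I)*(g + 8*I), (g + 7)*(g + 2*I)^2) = g^2 + g*(7 + 2*I) + 14*I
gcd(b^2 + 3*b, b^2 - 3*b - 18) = b + 3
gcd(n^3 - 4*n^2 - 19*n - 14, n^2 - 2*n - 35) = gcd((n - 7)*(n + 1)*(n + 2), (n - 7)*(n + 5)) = n - 7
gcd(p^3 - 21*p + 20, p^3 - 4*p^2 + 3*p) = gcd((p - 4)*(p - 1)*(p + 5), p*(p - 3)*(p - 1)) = p - 1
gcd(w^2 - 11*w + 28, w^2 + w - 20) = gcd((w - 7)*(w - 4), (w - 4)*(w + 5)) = w - 4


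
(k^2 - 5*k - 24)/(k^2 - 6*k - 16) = (k + 3)/(k + 2)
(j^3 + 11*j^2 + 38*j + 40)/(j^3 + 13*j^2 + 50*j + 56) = (j + 5)/(j + 7)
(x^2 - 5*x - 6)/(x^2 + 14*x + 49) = (x^2 - 5*x - 6)/(x^2 + 14*x + 49)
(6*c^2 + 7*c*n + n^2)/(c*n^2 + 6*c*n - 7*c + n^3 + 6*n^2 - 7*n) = (6*c + n)/(n^2 + 6*n - 7)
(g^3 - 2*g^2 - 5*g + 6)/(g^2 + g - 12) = (g^2 + g - 2)/(g + 4)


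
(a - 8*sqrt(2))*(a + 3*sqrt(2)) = a^2 - 5*sqrt(2)*a - 48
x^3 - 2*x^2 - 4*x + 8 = (x - 2)^2*(x + 2)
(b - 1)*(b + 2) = b^2 + b - 2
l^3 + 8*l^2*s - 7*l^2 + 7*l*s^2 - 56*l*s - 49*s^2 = (l - 7)*(l + s)*(l + 7*s)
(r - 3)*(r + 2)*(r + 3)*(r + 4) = r^4 + 6*r^3 - r^2 - 54*r - 72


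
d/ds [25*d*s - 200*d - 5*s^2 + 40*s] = 25*d - 10*s + 40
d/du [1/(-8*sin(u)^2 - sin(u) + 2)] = (16*sin(u) + 1)*cos(u)/(8*sin(u)^2 + sin(u) - 2)^2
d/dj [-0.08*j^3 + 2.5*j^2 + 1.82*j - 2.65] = -0.24*j^2 + 5.0*j + 1.82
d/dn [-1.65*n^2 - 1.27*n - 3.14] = -3.3*n - 1.27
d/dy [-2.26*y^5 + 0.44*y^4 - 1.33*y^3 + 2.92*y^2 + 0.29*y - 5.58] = -11.3*y^4 + 1.76*y^3 - 3.99*y^2 + 5.84*y + 0.29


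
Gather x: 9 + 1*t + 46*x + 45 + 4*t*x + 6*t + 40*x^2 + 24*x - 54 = 7*t + 40*x^2 + x*(4*t + 70)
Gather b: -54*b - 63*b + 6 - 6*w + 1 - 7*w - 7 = -117*b - 13*w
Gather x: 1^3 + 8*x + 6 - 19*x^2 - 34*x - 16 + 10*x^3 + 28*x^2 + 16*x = 10*x^3 + 9*x^2 - 10*x - 9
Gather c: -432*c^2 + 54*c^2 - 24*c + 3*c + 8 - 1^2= -378*c^2 - 21*c + 7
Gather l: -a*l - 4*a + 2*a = -a*l - 2*a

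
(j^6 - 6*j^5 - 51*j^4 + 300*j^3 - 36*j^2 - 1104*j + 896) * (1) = j^6 - 6*j^5 - 51*j^4 + 300*j^3 - 36*j^2 - 1104*j + 896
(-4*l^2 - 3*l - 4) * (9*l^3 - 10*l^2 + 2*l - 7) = -36*l^5 + 13*l^4 - 14*l^3 + 62*l^2 + 13*l + 28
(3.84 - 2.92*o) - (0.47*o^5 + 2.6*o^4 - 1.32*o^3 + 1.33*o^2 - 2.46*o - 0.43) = -0.47*o^5 - 2.6*o^4 + 1.32*o^3 - 1.33*o^2 - 0.46*o + 4.27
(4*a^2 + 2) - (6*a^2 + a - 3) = -2*a^2 - a + 5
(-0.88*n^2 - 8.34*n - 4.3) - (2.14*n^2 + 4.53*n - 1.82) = -3.02*n^2 - 12.87*n - 2.48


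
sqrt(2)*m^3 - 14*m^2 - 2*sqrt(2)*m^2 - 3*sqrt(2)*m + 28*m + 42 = (m - 3)*(m - 7*sqrt(2))*(sqrt(2)*m + sqrt(2))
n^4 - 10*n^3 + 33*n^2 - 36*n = n*(n - 4)*(n - 3)^2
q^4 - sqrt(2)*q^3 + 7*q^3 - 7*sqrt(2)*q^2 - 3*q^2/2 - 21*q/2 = q*(q + 7)*(q - 3*sqrt(2)/2)*(q + sqrt(2)/2)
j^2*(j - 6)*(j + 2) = j^4 - 4*j^3 - 12*j^2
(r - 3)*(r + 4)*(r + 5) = r^3 + 6*r^2 - 7*r - 60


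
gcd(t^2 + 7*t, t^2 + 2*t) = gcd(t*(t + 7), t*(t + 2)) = t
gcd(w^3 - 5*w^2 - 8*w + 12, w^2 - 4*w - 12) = w^2 - 4*w - 12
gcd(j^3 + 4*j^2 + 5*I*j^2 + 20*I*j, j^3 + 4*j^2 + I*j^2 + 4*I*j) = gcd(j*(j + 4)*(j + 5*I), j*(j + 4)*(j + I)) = j^2 + 4*j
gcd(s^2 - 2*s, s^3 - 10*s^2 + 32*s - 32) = s - 2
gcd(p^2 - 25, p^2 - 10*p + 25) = p - 5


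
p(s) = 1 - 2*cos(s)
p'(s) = 2*sin(s)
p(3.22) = 2.99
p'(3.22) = -0.16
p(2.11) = 2.03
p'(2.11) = 1.72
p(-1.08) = 0.06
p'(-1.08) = -1.76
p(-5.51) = -0.43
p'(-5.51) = 1.40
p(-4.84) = 0.75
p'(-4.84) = 1.98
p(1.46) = 0.78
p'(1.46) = 1.99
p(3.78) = 2.61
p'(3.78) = -1.19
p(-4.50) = 1.42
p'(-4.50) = 1.96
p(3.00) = 2.98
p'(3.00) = 0.28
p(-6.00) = -0.92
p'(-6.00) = 0.56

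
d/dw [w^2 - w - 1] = 2*w - 1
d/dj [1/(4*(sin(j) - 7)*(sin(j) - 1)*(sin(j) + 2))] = 3*(4*sin(j) + cos(j)^2 + 2)*cos(j)/(4*(sin(j) - 7)^2*(sin(j) - 1)^2*(sin(j) + 2)^2)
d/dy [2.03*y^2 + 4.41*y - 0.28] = 4.06*y + 4.41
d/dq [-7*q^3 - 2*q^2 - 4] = q*(-21*q - 4)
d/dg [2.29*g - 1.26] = 2.29000000000000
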